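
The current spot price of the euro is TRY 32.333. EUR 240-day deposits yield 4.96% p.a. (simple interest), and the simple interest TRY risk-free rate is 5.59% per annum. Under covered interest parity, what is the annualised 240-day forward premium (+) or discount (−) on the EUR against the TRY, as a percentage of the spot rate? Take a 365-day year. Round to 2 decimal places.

T = 240/365 years.
No-arbitrage forward: 32.333 × 1.0367562 / 1.0326137 = 32.462709 TRY/EUR.
Annualised premium = (F − S)/S × (1/T) = (32.462709 − 32.333)/32.333 ÷ (240/365) = 0.61%.

+0.61%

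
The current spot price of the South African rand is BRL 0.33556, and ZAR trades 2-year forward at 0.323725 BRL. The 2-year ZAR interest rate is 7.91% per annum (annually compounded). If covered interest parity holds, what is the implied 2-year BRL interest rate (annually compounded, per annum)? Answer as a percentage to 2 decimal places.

T = 2 years.
F/S = 0.323725/0.33556 = 0.9647306 = (growth of BRL) / (growth of ZAR).
ZAR growth factor: (1 + 0.0791)^2 = 1.1644568.
Hence g_BRL = 1.1233871.
r = 1.1233871^(1/2) − 1 = 0.059900 → 5.99%.

5.99%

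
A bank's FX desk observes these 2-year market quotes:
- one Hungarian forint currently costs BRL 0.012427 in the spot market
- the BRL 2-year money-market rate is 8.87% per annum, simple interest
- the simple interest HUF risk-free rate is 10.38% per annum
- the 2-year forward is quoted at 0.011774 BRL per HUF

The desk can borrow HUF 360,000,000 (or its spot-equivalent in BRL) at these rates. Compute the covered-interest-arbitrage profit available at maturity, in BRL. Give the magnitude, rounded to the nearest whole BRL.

BRL 148,776

T = 2 years.
Route A — deposit HUF, sell forward: 360,000,000 × 1.207600 × 0.011774 = BRL 5,118,581.66.
Route B — convert at spot, deposit BRL: 360,000,000 × 0.012427 × 1.177400 = BRL 5,267,357.93.
The quoted forward undervalues HUF, so borrow HUF, convert to BRL at spot, deposit the BRL at 8.87%, and buy HUF forward at 0.011774 to cover the loan.
The gap between the two covered legs is BRL 148,776.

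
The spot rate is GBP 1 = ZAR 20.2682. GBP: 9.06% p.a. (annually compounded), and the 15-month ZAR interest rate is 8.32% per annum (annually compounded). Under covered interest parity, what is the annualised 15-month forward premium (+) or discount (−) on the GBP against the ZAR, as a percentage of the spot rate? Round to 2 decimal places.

-0.68%

T = 15/12 years.
No-arbitrage forward: 20.2682 × 1.1050599 / 1.1145046 = 20.0964402 ZAR/GBP.
Annualised premium = (F − S)/S × (1/T) = (20.0964402 − 20.2682)/20.2682 ÷ (15/12) = -0.68%.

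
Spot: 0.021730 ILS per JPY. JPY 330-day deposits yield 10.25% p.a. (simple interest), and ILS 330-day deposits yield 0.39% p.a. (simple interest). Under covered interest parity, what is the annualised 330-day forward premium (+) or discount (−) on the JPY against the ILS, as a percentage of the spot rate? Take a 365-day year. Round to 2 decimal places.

T = 330/365 years.
F = S · g_ILS/g_JPY = 0.02173 × 1.003526/1.0926712 = 0.019957166.
Annualised premium = (F − S)/S × (1/T) = (0.019957166 − 0.02173)/0.02173 ÷ (330/365) = -9.02%.

-9.02%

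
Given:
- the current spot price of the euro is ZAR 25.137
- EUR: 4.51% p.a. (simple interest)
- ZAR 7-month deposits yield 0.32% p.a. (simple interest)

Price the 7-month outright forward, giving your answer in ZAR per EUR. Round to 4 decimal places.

24.5384

T = 7/12 years.
ZAR growth factor: 1 + 0.0032×7/12 = 1.00186667.
EUR growth factor: 1 + 0.0451×7/12 = 1.02630833.
CIP: F = S · (grow ZAR)/(grow EUR) = 25.137 × 1.00186667/1.02630833 = 24.538359 ZAR per EUR.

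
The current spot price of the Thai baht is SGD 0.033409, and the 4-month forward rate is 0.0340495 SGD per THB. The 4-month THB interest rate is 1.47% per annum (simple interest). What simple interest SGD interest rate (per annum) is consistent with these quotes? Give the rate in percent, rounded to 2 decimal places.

T = 4/12 years.
By CIP, F/S equals the SGD-to-THB growth ratio: 0.0340495/0.033409 = 1.0191715.
The THB side grows by 1 + 0.0147×4/12 = 1.004900.
Hence g_SGD = 1.0241654.
(1.0241654 − 1)/T = 0.072496, i.e. 7.25%.

7.25%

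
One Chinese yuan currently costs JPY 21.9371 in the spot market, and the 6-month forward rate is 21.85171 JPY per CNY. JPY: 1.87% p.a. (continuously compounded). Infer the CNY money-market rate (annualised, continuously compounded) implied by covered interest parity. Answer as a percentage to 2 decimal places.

T = 6/12 years.
By CIP, F/S equals the JPY-to-CNY growth ratio: 21.85171/21.9371 = 0.9961075.
JPY growth factor: e^(0.0187×6/12) = 1.0093938.
That pins the CNY growth at 1.0133382.
Take logs: ln 1.0133382 / (6/12) = 0.026500, so 2.65%.

2.65%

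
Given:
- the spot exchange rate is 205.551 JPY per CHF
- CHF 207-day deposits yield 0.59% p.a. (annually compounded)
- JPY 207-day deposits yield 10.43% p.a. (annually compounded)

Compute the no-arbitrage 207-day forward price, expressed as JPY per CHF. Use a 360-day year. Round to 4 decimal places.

T = 207/360 years.
JPY growth factor: (1 + 0.1043)^(207/360) = 1.058705249.
CHF accumulates by (1 + 0.0059)^(207/360) = 1.003388259.
So F = 205.551 × 1.058705249 / 1.003388259 = 216.883067 (JPY/CHF).

216.8831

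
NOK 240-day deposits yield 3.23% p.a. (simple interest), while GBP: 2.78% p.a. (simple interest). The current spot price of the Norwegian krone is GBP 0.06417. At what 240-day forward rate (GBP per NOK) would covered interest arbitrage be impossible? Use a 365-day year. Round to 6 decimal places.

T = 240/365 years.
GBP accumulates by 1 + 0.0278×240/365 = 1.0182795.
NOK accumulates by 1 + 0.0323×240/365 = 1.0212384.
So F = 0.06417 × 1.0182795 / 1.0212384 = 0.06398408 (GBP/NOK).

0.063984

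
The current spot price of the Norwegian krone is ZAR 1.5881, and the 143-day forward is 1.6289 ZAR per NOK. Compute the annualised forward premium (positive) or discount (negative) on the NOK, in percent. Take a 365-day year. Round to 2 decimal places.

+6.56%

T = 143/365 years.
Period premium: (1.6289 − 1.5881)/1.5881 = 0.0256911.
×(1/T) gives 6.56% p.a.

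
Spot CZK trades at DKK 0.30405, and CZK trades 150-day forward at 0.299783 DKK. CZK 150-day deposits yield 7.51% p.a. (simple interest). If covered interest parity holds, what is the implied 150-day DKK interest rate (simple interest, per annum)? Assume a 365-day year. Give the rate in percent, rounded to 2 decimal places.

T = 150/365 years.
CIP gives F = S · g_DKK/g_CZK, so g_DKK/g_CZK = 0.299783/0.30405 = 0.9859661.
CZK growth factor: 1 + 0.0751×150/365 = 1.030863.
Hence g_DKK = 1.016396.
(1.016396 − 1)/T = 0.039897, i.e. 3.99%.

3.99%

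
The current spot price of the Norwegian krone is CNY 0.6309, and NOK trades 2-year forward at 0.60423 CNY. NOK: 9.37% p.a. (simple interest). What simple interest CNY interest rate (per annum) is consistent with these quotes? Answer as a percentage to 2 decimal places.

6.86%

T = 2 years.
By CIP, F/S equals the CNY-to-NOK growth ratio: 0.60423/0.6309 = 0.9577271.
NOK growth factor: 1 + 0.0937×2 = 1.187400.
Hence g_CNY = 1.1372052.
(1.1372052 − 1)/T = 0.068603, i.e. 6.86%.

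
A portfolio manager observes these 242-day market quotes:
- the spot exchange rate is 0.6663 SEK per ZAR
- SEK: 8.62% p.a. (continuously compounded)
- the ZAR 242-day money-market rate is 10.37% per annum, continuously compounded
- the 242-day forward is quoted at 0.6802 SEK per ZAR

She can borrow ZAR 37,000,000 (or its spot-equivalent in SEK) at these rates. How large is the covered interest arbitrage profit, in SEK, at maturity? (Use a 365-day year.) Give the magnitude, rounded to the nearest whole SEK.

SEK 855,536

T = 242/365 years.
Invest the ZAR and cover forward: 37,000,000 × 1.0711732259 × 0.6802 = SEK 26,958,645.05.
Convert at spot and invest in SEK: 37,000,000 × 0.6663 × 1.0588165062 = SEK 26,103,109.21.
The quoted forward overvalues ZAR, so borrow SEK, buy ZAR at spot, deposit the ZAR at 10.37%, and sell the proceeds forward at 0.6802.
Arbitrage profit = |26,958,645.05 − 26,103,109.21| = SEK 855,536.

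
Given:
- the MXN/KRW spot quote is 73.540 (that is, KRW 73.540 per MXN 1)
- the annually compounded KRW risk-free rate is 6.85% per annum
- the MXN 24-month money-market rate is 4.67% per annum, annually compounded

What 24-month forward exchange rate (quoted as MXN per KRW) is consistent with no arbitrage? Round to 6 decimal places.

0.013049

T = 2 years.
KRW growth factor: (1 + 0.0685)^2 = 1.1416922.
Growth of 1 MXN over T: (1 + 0.0467)^2 = 1.0955809.
Forward (KRW per MXN) = 73.54 × 1.1416922 / 1.0955809 = 76.63518.
Invert for MXN per KRW: 1 / 76.63518 = 0.013049.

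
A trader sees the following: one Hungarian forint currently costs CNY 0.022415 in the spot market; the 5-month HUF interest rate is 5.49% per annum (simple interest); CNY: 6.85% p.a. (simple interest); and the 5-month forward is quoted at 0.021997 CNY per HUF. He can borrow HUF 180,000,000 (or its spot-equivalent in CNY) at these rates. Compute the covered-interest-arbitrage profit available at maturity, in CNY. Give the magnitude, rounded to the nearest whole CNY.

CNY 99,824

T = 5/12 years.
Invest the HUF and cover forward: 180,000,000 × 1.022875 × 0.021997 = CNY 4,050,032.65.
Convert at spot and invest in CNY: 180,000,000 × 0.022415 × 1.028541667 = CNY 4,149,857.06.
The quoted forward undervalues HUF, so borrow HUF, convert to CNY at spot, deposit the CNY at 6.85%, and buy HUF forward at 0.021997 to cover the loan.
Profit = 4,149,857.06 − 4,050,032.65 = CNY 99,824.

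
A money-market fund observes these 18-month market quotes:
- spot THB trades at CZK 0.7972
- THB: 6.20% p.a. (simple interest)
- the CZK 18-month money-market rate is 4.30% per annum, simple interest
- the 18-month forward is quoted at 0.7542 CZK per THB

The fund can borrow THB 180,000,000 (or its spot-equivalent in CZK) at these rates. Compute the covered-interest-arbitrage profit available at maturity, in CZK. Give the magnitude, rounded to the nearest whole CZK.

CZK 4,370,184

T = 18/12 years.
Invest the THB and cover forward: 180,000,000 × 1.093000 × 0.7542 = CZK 148,381,308.00.
Convert at spot and invest in CZK: 180,000,000 × 0.7972 × 1.064500 = CZK 152,751,492.00.
The quoted forward undervalues THB, so borrow THB, convert to CZK at spot, deposit the CZK at 4.30%, and buy THB forward at 0.7542 to cover the loan.
The gap between the two covered legs is CZK 4,370,184.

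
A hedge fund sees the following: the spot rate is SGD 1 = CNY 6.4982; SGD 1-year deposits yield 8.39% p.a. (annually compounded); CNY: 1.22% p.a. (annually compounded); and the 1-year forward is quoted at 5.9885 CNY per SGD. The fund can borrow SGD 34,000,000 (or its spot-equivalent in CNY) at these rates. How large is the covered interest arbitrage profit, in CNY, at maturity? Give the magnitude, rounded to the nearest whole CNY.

T = 1 year.
Route A — deposit SGD, sell forward: 34,000,000 × 1.083900 × 5.9885 = CNY 220,691,795.10.
Route B — convert at spot, deposit CNY: 34,000,000 × 6.4982 × 1.012200 = CNY 223,634,253.36.
The quoted forward undervalues SGD, so borrow SGD, convert to CNY at spot, deposit the CNY at 1.22%, and buy SGD forward at 5.9885 to cover the loan.
Profit = 223,634,253.36 − 220,691,795.10 = CNY 2,942,458.

CNY 2,942,458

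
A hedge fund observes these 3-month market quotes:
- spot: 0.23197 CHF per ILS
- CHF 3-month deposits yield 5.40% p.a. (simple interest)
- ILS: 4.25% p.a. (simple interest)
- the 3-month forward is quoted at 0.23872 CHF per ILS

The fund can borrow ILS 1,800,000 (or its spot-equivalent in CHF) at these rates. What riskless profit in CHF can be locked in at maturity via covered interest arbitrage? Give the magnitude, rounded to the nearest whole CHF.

CHF 11,079

T = 3/12 years.
Keep in ILS, deliver into the forward: 1,800,000·1.010625·0.23872 = CHF 434,261.52.
Swap to CHF now, deposit: 1,800,000·0.23197·1.013500 = CHF 423,182.87.
The quoted forward overvalues ILS, so borrow CHF, buy ILS at spot, deposit the ILS at 4.25%, and sell the proceeds forward at 0.23872.
Profit = 434,261.52 − 423,182.87 = CHF 11,079.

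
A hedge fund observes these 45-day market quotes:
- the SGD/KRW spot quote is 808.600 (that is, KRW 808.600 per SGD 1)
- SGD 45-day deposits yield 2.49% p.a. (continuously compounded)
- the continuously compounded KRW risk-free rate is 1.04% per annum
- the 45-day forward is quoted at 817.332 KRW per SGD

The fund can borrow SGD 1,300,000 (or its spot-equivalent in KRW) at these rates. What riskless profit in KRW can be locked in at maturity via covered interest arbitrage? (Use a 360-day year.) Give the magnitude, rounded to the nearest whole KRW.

T = 45/360 years.
Invest the SGD and cover forward: 1,300,000 × 1.003117348858 × 817.332 = KRW 1,065,843,881.67.
Convert at spot and invest in KRW: 1,300,000 × 808.600 × 1.001300845366 = KRW 1,052,547,422.63.
The quoted forward overvalues SGD, so borrow KRW, buy SGD at spot, deposit the SGD at 2.49%, and sell the proceeds forward at 817.332.
Profit = 1,065,843,881.67 − 1,052,547,422.63 = KRW 13,296,459.

KRW 13,296,459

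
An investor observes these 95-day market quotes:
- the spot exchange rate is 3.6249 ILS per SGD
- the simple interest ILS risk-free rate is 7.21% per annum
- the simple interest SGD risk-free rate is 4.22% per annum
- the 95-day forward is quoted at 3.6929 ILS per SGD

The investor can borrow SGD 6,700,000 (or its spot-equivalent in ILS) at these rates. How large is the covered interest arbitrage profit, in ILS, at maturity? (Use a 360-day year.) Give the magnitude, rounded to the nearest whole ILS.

ILS 269,044

T = 95/360 years.
Route A — deposit SGD, sell forward: 6,700,000 × 1.0111361111 × 3.6929 = ILS 25,017,964.45.
Route B — convert at spot, deposit ILS: 6,700,000 × 3.6249 × 1.0190263889 = ILS 24,748,920.67.
The quoted forward overvalues SGD, so borrow ILS, buy SGD at spot, deposit the SGD at 4.22%, and sell the proceeds forward at 3.6929.
Profit = 25,017,964.45 − 24,748,920.67 = ILS 269,044.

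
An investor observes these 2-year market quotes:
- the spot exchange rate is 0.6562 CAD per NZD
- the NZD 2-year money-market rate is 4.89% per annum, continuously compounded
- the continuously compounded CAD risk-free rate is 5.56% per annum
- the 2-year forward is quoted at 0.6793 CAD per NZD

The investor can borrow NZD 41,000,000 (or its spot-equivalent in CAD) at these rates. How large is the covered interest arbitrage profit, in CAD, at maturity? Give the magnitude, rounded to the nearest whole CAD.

T = 2 years.
Keep in NZD, deliver into the forward: 41,000,000·1.1027422146·0.6793 = CAD 30,712,804.24.
Swap to CAD now, deposit: 41,000,000·0.6562·1.1176184082 = CAD 30,068,629.18.
The quoted forward overvalues NZD, so borrow CAD, buy NZD at spot, deposit the NZD at 4.89%, and sell the proceeds forward at 0.6793.
Arbitrage profit = |30,712,804.24 − 30,068,629.18| = CAD 644,175.

CAD 644,175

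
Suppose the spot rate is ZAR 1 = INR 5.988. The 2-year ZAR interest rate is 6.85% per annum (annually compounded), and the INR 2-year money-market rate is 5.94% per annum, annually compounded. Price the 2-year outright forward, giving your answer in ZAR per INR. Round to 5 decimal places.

T = 2 years.
INR accumulates by (1 + 0.0594)^2 = 1.1223284.
ZAR accumulates by (1 + 0.0685)^2 = 1.1416922.
Forward (INR per ZAR) = 5.988 × 1.1223284 / 1.1416922 = 5.886440.
Invert for ZAR per INR: 1 / 5.886440 = 0.16988.

0.16988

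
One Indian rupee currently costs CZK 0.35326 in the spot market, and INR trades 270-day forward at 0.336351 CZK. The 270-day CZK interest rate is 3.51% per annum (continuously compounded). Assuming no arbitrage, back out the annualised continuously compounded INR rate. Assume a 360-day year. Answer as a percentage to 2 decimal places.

T = 270/360 years.
By CIP, F/S equals the CZK-to-INR growth ratio: 0.336351/0.35326 = 0.9521344.
The CZK side grows by e^(0.0351×270/360) = 1.0266746.
So the INR growth factor = 1.0782875.
Take logs: ln 1.0782875 / (270/360) = 0.100499, so 10.05%.

10.05%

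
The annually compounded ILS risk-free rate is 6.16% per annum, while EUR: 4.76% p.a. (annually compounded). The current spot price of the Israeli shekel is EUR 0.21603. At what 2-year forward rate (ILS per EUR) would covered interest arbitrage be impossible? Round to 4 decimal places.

4.7535

T = 2 years.
Growth of 1 EUR over T: (1 + 0.0476)^2 = 1.0974658.
Growth of 1 ILS over T: (1 + 0.0616)^2 = 1.1269946.
So F = 0.21603 × 1.0974658 / 1.1269946 = 0.2103697 (EUR/ILS).
Quoted the other way: 1/0.2103697 = 4.7535 ILS per EUR.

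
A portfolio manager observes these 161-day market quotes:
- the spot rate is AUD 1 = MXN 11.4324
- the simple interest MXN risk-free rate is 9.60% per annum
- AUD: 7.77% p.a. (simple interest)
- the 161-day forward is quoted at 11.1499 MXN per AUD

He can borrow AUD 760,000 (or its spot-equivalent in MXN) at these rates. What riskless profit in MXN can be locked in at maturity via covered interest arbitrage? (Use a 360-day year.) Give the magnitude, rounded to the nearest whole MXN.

T = 161/360 years.
Invest the AUD and cover forward: 760,000 × 1.034749167 × 11.1499 = MXN 8,768,385.80.
Convert at spot and invest in MXN: 760,000 × 11.4324 × 1.042933333 = MXN 9,061,655.59.
The quoted forward undervalues AUD, so borrow AUD, convert to MXN at spot, deposit the MXN at 9.60%, and buy AUD forward at 11.1499 to cover the loan.
The gap between the two covered legs is MXN 293,270.

MXN 293,270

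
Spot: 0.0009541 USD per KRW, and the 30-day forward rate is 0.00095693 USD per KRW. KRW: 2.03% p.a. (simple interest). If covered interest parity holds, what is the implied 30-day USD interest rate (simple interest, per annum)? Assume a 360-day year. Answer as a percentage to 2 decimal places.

5.60%

T = 30/360 years.
By CIP, F/S equals the USD-to-KRW growth ratio: 0.00095693/0.0009541 = 1.0029661.
The KRW side grows by 1 + 0.0203×30/360 = 1.0016917.
So the USD growth factor = 1.0046628.
r = (1.0046628 − 1)/(30/360) = 0.055954 → 5.60%.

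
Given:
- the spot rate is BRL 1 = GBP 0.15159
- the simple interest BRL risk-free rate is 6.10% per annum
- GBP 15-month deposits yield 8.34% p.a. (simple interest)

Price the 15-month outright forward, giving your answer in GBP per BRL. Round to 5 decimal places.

T = 15/12 years.
GBP growth factor: 1 + 0.0834×15/12 = 1.104250.
BRL accumulates by 1 + 0.0610×15/12 = 1.076250.
CIP: F = S · (grow GBP)/(grow BRL) = 0.15159 × 1.104250/1.076250 = 0.1555338 GBP per BRL.

0.15553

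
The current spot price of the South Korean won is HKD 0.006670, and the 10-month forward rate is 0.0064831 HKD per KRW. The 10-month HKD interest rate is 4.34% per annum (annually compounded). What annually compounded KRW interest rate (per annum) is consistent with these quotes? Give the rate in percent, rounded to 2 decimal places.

T = 10/12 years.
CIP gives F = S · g_HKD/g_KRW, so g_HKD/g_KRW = 0.0064831/0.00667 = 0.9719790.
The HKD side grows by (1 + 0.0434)^(10/12) = 1.036038.
Hence g_KRW = 1.0659057.
r = 1.0659057^(12/10) − 1 = 0.079599 → 7.96%.

7.96%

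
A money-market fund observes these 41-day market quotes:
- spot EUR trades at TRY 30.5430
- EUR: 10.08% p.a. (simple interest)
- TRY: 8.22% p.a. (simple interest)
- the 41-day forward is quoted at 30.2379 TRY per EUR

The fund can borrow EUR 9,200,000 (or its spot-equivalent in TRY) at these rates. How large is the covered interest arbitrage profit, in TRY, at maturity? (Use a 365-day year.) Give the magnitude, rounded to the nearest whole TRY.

TRY 2,251,614

T = 41/365 years.
Keep in EUR, deliver into the forward: 9,200,000·1.01132273973·30.2379 = TRY 281,338,538.02.
Swap to TRY now, deposit: 9,200,000·30.5430·1.00923342466 = TRY 283,590,151.70.
The quoted forward undervalues EUR, so borrow EUR, convert to TRY at spot, deposit the TRY at 8.22%, and buy EUR forward at 30.2379 to cover the loan.
The gap between the two covered legs is TRY 2,251,614.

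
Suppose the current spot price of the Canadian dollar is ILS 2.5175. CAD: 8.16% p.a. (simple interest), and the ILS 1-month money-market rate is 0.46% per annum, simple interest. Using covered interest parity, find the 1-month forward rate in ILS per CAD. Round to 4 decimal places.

2.5015

T = 1/12 years.
ILS growth factor: 1 + 0.0046×1/12 = 1.0003833.
Growth of 1 CAD over T: 1 + 0.0816×1/12 = 1.006800.
CIP: F = S · (grow ILS)/(grow CAD) = 2.5175 × 1.0003833/1.006800 = 2.501455 ILS per CAD.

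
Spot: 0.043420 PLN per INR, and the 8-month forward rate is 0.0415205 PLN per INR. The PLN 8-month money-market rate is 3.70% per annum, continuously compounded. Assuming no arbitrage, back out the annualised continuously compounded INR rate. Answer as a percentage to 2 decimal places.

T = 8/12 years.
F/S = 0.0415205/0.04342 = 0.9562529 = (growth of PLN) / (growth of INR).
PLN growth factor: e^(0.0370×8/12) = 1.0249734.
That pins the INR growth at 1.0718644.
Take logs: ln 1.0718644 / (8/12) = 0.104099, so 10.41%.

10.41%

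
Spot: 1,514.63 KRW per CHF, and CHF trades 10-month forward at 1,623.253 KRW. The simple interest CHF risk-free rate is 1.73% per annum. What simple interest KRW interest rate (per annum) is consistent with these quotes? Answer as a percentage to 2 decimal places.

T = 10/12 years.
F/S = 1623.253/1514.63 = 1.0717159 = (growth of KRW) / (growth of CHF).
CHF growth factor: 1 + 0.0173×10/12 = 1.0144167.
Hence g_KRW = 1.0871665.
r = (1.0871665 − 1)/(10/12) = 0.104600 → 10.46%.

10.46%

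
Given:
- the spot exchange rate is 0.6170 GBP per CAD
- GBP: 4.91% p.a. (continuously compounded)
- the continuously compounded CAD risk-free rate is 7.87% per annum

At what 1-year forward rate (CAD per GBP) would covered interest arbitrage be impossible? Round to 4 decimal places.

1.6694

T = 1 year.
GBP accumulates by e^(0.0491×1) = 1.0503254.
CAD growth factor: e^(0.0787×1) = 1.0818797.
Forward (GBP per CAD) = 0.617 × 1.0503254 / 1.0818797 = 0.5990045.
Quoted the other way: 1/0.5990045 = 1.6694 CAD per GBP.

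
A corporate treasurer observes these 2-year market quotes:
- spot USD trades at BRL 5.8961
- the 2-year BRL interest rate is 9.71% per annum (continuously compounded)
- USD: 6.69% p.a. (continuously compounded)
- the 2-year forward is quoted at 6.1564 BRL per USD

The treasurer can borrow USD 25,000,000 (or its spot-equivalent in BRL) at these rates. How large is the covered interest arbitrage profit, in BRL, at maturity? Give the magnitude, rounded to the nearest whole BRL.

T = 2 years.
Route A — deposit USD, sell forward: 25,000,000 × 1.14316416395 × 6.1564 = BRL 175,944,396.47.
Route B — convert at spot, deposit BRL: 25,000,000 × 5.8961 × 1.2143391265 = BRL 178,996,623.09.
The quoted forward undervalues USD, so borrow USD, convert to BRL at spot, deposit the BRL at 9.71%, and buy USD forward at 6.1564 to cover the loan.
Arbitrage profit = |175,944,396.47 − 178,996,623.09| = BRL 3,052,227.

BRL 3,052,227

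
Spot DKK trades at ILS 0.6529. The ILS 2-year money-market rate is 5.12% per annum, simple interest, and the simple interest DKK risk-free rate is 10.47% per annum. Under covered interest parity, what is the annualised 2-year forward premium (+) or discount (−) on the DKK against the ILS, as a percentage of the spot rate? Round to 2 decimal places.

-4.42%

T = 2 years.
CIP forward (ILS per DKK) = 0.6529 × 1.102400/1.209400 = 0.5951356.
Annualised premium = (F − S)/S × (1/T) = (0.5951356 − 0.6529)/0.6529 ÷ 2 = -4.42%.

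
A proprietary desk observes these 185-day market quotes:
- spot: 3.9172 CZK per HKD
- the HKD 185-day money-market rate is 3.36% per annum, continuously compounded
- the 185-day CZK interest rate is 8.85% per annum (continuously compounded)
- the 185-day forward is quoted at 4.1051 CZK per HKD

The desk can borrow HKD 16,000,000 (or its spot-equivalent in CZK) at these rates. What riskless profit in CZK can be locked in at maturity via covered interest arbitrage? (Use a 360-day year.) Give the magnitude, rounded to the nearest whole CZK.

T = 185/360 years.
Keep in HKD, deliver into the forward: 16,000,000·1.0174165972·4.1051 = CZK 66,825,549.97.
Swap to CZK now, deposit: 16,000,000·3.9172·1.0465292017 = CZK 65,591,427.02.
The quoted forward overvalues HKD, so borrow CZK, buy HKD at spot, deposit the HKD at 3.36%, and sell the proceeds forward at 4.1051.
The gap between the two covered legs is CZK 1,234,123.

CZK 1,234,123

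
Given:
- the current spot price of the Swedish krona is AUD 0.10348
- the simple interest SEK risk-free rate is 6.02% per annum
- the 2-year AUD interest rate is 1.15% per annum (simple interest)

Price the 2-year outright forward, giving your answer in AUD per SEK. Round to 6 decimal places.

T = 2 years.
Growth of 1 AUD over T: 1 + 0.0115×2 = 1.023000.
SEK growth factor: 1 + 0.0602×2 = 1.120400.
CIP: F = S · (grow AUD)/(grow SEK) = 0.10348 × 1.023000/1.120400 = 0.09448415 AUD per SEK.

0.094484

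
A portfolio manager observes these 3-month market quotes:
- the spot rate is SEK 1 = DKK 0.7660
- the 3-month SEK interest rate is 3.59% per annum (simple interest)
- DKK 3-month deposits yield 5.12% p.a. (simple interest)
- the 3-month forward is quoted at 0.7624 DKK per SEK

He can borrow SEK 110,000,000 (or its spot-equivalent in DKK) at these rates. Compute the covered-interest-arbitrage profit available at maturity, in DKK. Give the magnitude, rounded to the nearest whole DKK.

T = 3/12 years.
Route A — deposit SEK, sell forward: 110,000,000 × 1.008975 × 0.7624 = DKK 84,616,679.40.
Route B — convert at spot, deposit DKK: 110,000,000 × 0.7660 × 1.012800 = DKK 85,338,528.00.
The quoted forward undervalues SEK, so borrow SEK, convert to DKK at spot, deposit the DKK at 5.12%, and buy SEK forward at 0.7624 to cover the loan.
The gap between the two covered legs is DKK 721,849.

DKK 721,849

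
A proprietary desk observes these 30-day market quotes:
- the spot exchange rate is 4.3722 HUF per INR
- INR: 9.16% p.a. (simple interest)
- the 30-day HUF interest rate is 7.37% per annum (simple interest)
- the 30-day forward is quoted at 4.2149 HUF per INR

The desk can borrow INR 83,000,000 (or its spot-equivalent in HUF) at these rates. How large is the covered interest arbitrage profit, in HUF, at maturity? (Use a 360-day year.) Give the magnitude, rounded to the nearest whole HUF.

HUF 12,614,245

T = 30/360 years.
Keep in INR, deliver into the forward: 83,000,000·1.00763333333·4.2149 = HUF 352,507,120.14.
Swap to HUF now, deposit: 83,000,000·4.3722·1.00614166667 = HUF 365,121,365.39.
The quoted forward undervalues INR, so borrow INR, convert to HUF at spot, deposit the HUF at 7.37%, and buy INR forward at 4.2149 to cover the loan.
Arbitrage profit = |352,507,120.14 − 365,121,365.39| = HUF 12,614,245.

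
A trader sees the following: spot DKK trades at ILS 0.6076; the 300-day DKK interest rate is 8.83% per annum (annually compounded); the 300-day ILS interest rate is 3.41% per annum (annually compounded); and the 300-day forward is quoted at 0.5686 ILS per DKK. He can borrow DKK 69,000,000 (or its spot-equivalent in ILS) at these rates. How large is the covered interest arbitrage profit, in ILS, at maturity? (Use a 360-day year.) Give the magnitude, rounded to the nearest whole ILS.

ILS 1,012,633

T = 300/360 years.
Route A — deposit DKK, sell forward: 69,000,000 × 1.073059633 × 0.5686 = ILS 42,099,777.81.
Route B — convert at spot, deposit ILS: 69,000,000 × 0.6076 × 1.0283369675 = ILS 43,112,410.36.
The quoted forward undervalues DKK, so borrow DKK, convert to ILS at spot, deposit the ILS at 3.41%, and buy DKK forward at 0.5686 to cover the loan.
Arbitrage profit = |42,099,777.81 − 43,112,410.36| = ILS 1,012,633.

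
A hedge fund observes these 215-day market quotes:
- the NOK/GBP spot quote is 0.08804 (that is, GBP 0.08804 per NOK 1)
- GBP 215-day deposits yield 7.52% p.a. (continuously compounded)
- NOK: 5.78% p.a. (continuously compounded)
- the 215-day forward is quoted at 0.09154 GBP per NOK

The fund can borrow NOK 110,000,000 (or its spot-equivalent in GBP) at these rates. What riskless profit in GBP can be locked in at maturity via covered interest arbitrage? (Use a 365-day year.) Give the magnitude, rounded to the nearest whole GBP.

T = 215/365 years.
Keep in NOK, deliver into the forward: 110,000,000·1.034632794·0.09154 = GBP 10,418,131.46.
Swap to GBP now, deposit: 110,000,000·0.08804·1.0452916009 = GBP 10,123,021.98.
The quoted forward overvalues NOK, so borrow GBP, buy NOK at spot, deposit the NOK at 5.78%, and sell the proceeds forward at 0.09154.
Profit = 10,418,131.46 − 10,123,021.98 = GBP 295,109.

GBP 295,109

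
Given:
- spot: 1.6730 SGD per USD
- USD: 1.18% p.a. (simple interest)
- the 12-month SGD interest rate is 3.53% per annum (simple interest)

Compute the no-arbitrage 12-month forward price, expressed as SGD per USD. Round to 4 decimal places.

1.7119

T = 1 year.
SGD growth factor: 1 + 0.0353×1 = 1.035300.
USD accumulates by 1 + 0.0118×1 = 1.011800.
CIP: F = S · (grow SGD)/(grow USD) = 1.673 × 1.035300/1.011800 = 1.711857 SGD per USD.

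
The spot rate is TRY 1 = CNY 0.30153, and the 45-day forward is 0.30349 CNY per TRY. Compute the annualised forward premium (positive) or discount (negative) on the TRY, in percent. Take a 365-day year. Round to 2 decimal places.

+5.27%

T = 45/365 years.
TRY trades forward at +0.65002% vs spot over the period.
×(1/T) gives 5.27% p.a.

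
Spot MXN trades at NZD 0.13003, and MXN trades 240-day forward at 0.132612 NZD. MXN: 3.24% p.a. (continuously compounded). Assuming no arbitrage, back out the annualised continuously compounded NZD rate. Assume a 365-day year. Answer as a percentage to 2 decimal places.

T = 240/365 years.
CIP gives F = S · g_NZD/g_MXN, so g_NZD/g_MXN = 0.132612/0.13003 = 1.0198570.
The MXN side grows by e^(0.0324×240/365) = 1.0215327.
Hence g_NZD = 1.0418173.
r = ln(1.0418173)/(240/365) = 0.062303 → 6.23%.

6.23%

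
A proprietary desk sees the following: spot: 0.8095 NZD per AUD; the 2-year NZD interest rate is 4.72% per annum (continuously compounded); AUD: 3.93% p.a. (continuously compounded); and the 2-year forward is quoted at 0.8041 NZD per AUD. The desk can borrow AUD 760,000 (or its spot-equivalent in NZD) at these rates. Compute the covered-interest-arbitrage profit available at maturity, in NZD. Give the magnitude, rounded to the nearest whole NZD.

T = 2 years.
Route A — deposit AUD, sell forward: 760,000 × 1.08177153 × 0.8041 = NZD 661,087.89.
Route B — convert at spot, deposit NZD: 760,000 × 0.8095 × 1.09899926 = NZD 676,126.32.
The quoted forward undervalues AUD, so borrow AUD, convert to NZD at spot, deposit the NZD at 4.72%, and buy AUD forward at 0.8041 to cover the loan.
The gap between the two covered legs is NZD 15,038.

NZD 15,038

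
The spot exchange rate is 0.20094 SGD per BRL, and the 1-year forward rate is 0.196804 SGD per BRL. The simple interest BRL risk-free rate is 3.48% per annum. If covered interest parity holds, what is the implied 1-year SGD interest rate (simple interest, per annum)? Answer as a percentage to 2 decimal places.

1.35%

T = 1 year.
F/S = 0.196804/0.20094 = 0.9794167 = (growth of SGD) / (growth of BRL).
BRL growth factor: 1 + 0.0348×1 = 1.034800.
That pins the SGD growth at 1.0135004.
r = (1.0135004 − 1)/1 = 0.013500 → 1.35%.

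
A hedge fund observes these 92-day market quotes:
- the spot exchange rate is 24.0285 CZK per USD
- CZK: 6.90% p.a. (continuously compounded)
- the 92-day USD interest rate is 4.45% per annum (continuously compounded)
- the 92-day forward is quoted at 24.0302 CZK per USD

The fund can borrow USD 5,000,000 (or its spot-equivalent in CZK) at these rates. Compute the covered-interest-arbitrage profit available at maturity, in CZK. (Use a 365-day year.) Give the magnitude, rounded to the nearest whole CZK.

T = 92/365 years.
Keep in USD, deliver into the forward: 5,000,000·1.01127957845·24.0302 = CZK 121,506,252.63.
Swap to CZK now, deposit: 5,000,000·24.0285·1.01754389843 = CZK 122,250,267.82.
The quoted forward undervalues USD, so borrow USD, convert to CZK at spot, deposit the CZK at 6.90%, and buy USD forward at 24.0302 to cover the loan.
Arbitrage profit = |121,506,252.63 − 122,250,267.82| = CZK 744,015.

CZK 744,015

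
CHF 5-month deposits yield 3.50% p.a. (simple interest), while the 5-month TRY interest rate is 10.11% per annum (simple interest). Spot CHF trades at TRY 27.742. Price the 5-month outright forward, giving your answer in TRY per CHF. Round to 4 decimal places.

28.4951

T = 5/12 years.
Growth of 1 TRY over T: 1 + 0.1011×5/12 = 1.042125.
CHF accumulates by 1 + 0.0350×5/12 = 1.01458333.
CIP: F = S · (grow TRY)/(grow CHF) = 27.742 × 1.042125/1.01458333 = 28.495079 TRY per CHF.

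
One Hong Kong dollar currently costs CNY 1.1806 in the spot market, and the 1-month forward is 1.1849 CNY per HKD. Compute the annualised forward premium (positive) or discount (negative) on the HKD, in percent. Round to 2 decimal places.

+4.37%

T = 1/12 years.
Period premium: (1.1849 − 1.1806)/1.1806 = 0.0036422.
Per annum: 0.0036422 / (1/12) = 0.043706 = 4.37%.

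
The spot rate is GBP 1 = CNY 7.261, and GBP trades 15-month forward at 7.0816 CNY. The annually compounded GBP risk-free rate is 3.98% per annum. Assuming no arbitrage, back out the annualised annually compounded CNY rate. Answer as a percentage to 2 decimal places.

T = 15/12 years.
F/S = 7.0816/7.261 = 0.9752927 = (growth of CNY) / (growth of GBP).
GBP growth factor: (1 + 0.0398)^(15/12) = 1.0499951.
Hence g_CNY = 1.0240526.
r = 1.0240526^(12/15) − 1 = 0.019196 → 1.92%.

1.92%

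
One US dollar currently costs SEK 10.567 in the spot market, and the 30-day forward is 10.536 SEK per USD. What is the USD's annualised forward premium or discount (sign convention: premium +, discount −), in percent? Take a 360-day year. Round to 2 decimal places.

-3.52%

T = 30/360 years.
(F − S)/S = (10.536 − 10.567)/10.567 = -0.0029337.
Annualise by dividing by T: -0.0029337 / (30/360) = -0.035204 → -3.52%.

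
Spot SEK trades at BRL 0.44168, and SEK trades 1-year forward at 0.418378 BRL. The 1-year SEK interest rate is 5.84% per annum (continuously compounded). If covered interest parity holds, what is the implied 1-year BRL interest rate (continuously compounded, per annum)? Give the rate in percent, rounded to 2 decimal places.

0.42%

T = 1 year.
F/S = 0.418378/0.44168 = 0.9472423 = (growth of BRL) / (growth of SEK).
The SEK side grows by e^(0.0584×1) = 1.060139.
That pins the BRL growth at 1.0042085.
Take logs: ln 1.0042085 / 1 = 0.004200, so 0.42%.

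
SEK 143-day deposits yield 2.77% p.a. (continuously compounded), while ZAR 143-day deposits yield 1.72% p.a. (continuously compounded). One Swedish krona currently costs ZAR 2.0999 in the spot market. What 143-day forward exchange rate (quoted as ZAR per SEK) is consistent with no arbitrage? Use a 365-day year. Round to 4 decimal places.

2.0913

T = 143/365 years.
ZAR growth factor: e^(0.0172×143/365) = 1.0067614.
SEK accumulates by e^(0.0277×143/365) = 1.0109114.
CIP: F = S · (grow ZAR)/(grow SEK) = 2.0999 × 1.0067614/1.0109114 = 2.091279 ZAR per SEK.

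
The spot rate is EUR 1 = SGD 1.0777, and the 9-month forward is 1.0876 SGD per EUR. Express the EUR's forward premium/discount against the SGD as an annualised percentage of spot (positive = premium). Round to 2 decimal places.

+1.22%

T = 9/12 years.
(F − S)/S = (1.0876 − 1.0777)/1.0777 = 0.0091862.
Per annum: 0.0091862 / (9/12) = 0.012248 = 1.22%.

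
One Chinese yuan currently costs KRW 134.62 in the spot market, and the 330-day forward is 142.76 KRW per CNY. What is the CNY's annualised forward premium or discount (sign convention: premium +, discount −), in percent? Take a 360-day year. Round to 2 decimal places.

T = 330/360 years.
Period premium: (142.76 − 134.62)/134.62 = 0.0604665.
×(1/T) gives 6.60% p.a.

+6.60%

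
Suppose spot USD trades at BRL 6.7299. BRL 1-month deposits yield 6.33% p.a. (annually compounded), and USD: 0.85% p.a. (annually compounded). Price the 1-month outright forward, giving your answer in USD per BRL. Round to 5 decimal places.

T = 1/12 years.
BRL accumulates by (1 + 0.0633)^(1/12) = 1.0051279.
Growth of 1 USD over T: (1 + 0.0085)^(1/12) = 1.0007056.
So F = 6.7299 × 1.0051279 / 1.0007056 = 6.759641 (BRL/USD).
Quoted the other way: 1/6.759641 = 0.14794 USD per BRL.

0.14794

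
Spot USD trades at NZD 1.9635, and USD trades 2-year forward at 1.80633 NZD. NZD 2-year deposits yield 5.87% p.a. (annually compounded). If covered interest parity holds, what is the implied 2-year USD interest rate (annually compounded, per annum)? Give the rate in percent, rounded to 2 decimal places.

T = 2 years.
CIP gives F = S · g_NZD/g_USD, so g_NZD/g_USD = 1.80633/1.9635 = 0.9199542.
The NZD side grows by (1 + 0.0587)^2 = 1.1208457.
So the USD growth factor = 1.2183712.
Annualise: 1.2183712^(1/2) − 1 = 0.103799 = 10.38%.

10.38%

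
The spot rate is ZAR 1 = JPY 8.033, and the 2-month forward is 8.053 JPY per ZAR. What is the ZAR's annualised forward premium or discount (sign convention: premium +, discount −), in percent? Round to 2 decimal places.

+1.49%

T = 2/12 years.
(F − S)/S = (8.053 − 8.033)/8.033 = 0.0024897.
Annualise by dividing by T: 0.0024897 / (2/12) = 0.014938 → 1.49%.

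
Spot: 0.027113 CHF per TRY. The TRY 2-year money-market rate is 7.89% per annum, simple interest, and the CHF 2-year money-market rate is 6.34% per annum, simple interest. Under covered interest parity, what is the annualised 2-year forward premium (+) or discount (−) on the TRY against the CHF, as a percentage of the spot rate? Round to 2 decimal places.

-1.34%

T = 2 years.
No-arbitrage forward: 0.027113 × 1.126800 / 1.157800 = 0.026387052 CHF/TRY.
Annualised premium = (F − S)/S × (1/T) = (0.026387052 − 0.027113)/0.027113 ÷ 2 = -1.34%.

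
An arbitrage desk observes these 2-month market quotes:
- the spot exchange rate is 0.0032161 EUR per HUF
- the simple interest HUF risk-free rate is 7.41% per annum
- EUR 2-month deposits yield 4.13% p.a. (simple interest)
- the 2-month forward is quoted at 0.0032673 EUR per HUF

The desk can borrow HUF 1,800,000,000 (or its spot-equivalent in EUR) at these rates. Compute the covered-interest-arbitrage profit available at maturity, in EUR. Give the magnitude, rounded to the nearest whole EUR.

T = 2/12 years.
Invest the HUF and cover forward: 1,800,000,000 × 1.012350 × 0.0032673 = EUR 5,953,772.08.
Convert at spot and invest in EUR: 1,800,000,000 × 0.0032161 × 1.006883333 = EUR 5,828,827.48.
The quoted forward overvalues HUF, so borrow EUR, buy HUF at spot, deposit the HUF at 7.41%, and sell the proceeds forward at 0.0032673.
The gap between the two covered legs is EUR 124,945.

EUR 124,945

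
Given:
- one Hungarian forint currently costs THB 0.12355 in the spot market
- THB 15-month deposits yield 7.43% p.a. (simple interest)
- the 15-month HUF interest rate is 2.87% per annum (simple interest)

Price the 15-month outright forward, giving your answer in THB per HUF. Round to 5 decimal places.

T = 15/12 years.
THB accumulates by 1 + 0.0743×15/12 = 1.092875.
HUF growth factor: 1 + 0.0287×15/12 = 1.035875.
CIP: F = S · (grow THB)/(grow HUF) = 0.12355 × 1.092875/1.035875 = 0.1303485 THB per HUF.

0.13035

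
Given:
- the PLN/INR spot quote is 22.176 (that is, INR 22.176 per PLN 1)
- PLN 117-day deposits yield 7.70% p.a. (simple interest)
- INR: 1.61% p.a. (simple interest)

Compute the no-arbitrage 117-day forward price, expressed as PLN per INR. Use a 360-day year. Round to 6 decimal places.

T = 117/360 years.
Growth of 1 INR over T: 1 + 0.0161×117/360 = 1.0052325.
PLN accumulates by 1 + 0.0770×117/360 = 1.025025.
CIP: F = S · (grow INR)/(grow PLN) = 22.176 × 1.0052325/1.025025 = 21.74780 INR per PLN.
Quoted the other way: 1/21.74780 = 0.045982 PLN per INR.

0.045982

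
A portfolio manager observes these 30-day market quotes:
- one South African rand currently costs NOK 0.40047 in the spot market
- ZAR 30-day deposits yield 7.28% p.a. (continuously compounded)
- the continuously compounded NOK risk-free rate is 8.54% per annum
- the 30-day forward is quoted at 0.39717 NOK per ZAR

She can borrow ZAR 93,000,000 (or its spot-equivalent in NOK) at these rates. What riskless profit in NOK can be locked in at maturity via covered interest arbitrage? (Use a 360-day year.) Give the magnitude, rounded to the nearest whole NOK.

NOK 348,132

T = 30/360 years.
Invest the ZAR and cover forward: 93,000,000 × 1.0060851062 × 0.39717 = NOK 37,161,574.41.
Convert at spot and invest in NOK: 93,000,000 × 0.40047 × 1.0071420503 = NOK 37,509,706.45.
The quoted forward undervalues ZAR, so borrow ZAR, convert to NOK at spot, deposit the NOK at 8.54%, and buy ZAR forward at 0.39717 to cover the loan.
Profit = 37,509,706.45 − 37,161,574.41 = NOK 348,132.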